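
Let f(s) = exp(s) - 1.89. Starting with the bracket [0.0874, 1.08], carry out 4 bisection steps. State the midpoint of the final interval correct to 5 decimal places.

0.61472

f(0.087400) = -0.798667, f(1.080000) = 1.054680 (opposite signs)
step 1: m = 0.583700, f(m) = -0.097341 < 0 → root in [0.583700, 1.080000]
step 2: m = 0.831850, f(m) = 0.407565 > 0 → root in [0.583700, 0.831850]
step 3: m = 0.707775, f(m) = 0.139471 > 0 → root in [0.583700, 0.707775]
step 4: m = 0.645738, f(m) = 0.017393 > 0 → root in [0.583700, 0.645738]
Midpoint of [0.583700, 0.645738] = 0.614719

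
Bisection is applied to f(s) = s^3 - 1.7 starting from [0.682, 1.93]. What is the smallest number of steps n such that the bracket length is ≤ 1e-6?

21

Initial width b − a = 1.93 − 0.682 = 1.248000.
After n steps the width is (b−a)/2^n; need (b−a)/2^n ≤ 1e-6.
So n ≥ log₂(1.248000/1e-6) = log₂(1248000.0000) ≈ 20.2512.
Hence n = 21.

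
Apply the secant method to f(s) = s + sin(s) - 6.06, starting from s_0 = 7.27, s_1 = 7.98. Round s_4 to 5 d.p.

6.16835

f(s_0) = 2.044274, f(s_1) = 2.912070
s_2 = 7.980000 - (2.912070)·(7.980000 - 7.270000)/(2.912070 - (2.044274)) = 5.597448; f(s_2) = -1.095796
s_3 = 5.597448 - (-1.095796)·(5.597448 - 7.980000)/(-1.095796 - (2.912070)) = 6.248865; f(s_3) = 0.154551
s_4 = 6.248865 - (0.154551)·(6.248865 - 5.597448)/(0.154551 - (-1.095796)) = 6.168345; f(s_4) = -0.006242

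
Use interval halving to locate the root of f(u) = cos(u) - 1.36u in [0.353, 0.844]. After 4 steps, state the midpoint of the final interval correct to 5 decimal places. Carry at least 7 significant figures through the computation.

0.61384

f(0.353000) = 0.458260, f(0.844000) = -0.483361 (opposite signs)
step 1: m = 0.598500, f(m) = 0.012222 > 0 → root in [0.598500, 0.844000]
step 2: m = 0.721250, f(m) = -0.229919 < 0 → root in [0.598500, 0.721250]
step 3: m = 0.659875, f(m) = -0.107361 < 0 → root in [0.598500, 0.659875]
step 4: m = 0.629188, f(m) = -0.047189 < 0 → root in [0.598500, 0.629188]
Midpoint of [0.598500, 0.629188] = 0.613844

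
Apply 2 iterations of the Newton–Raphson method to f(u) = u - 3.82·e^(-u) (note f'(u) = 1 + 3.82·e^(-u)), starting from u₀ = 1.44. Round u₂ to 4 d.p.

1.1771

u_0 = 1.440000: f = 0.534936, f' = 1.905064 → u_1 = 1.440000 - (0.534936)/(1.905064) = 1.159203
u_1 = 1.159203: f = -0.039269, f' = 2.198472 → u_2 = 1.159203 - (-0.039269)/(2.198472) = 1.177065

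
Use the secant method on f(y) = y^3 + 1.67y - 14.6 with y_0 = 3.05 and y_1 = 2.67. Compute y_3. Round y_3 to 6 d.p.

2.235287

Secant update: y_(k+1) = y_k − f(y_k)·(y_k − y_(k-1))/(f(y_k) − f(y_(k-1))).
f(y_0) = 18.866125, f(y_1) = 8.893063
y_2 = 2.670000 - (8.893063)·(2.670000 - 3.050000)/(8.893063 - (18.866125)) = 2.331151; f(y_2) = 1.961111
y_3 = 2.331151 - (1.961111)·(2.331151 - 2.670000)/(1.961111 - (8.893063)) = 2.235287; f(y_3) = 0.301565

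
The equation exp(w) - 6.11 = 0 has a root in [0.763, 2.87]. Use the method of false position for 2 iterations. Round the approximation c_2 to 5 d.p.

f(0.763000) = -3.965299, f(2.870000) = 11.527018
step 1: c = 1.302292, f(c) = -2.432283 < 0 → new bracket [1.302292, 2.870000]
step 2: c = 1.575451, f(c) = -1.277078 < 0 → new bracket [1.575451, 2.870000]

1.57545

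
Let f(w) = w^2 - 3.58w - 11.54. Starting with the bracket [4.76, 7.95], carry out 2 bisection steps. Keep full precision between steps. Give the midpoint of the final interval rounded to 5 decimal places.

5.95625

f(4.760000) = -5.923200, f(7.950000) = 23.201500 (opposite signs)
step 1: m = 6.355000, f(m) = 6.095125 > 0 → root in [4.760000, 6.355000]
step 2: m = 5.557500, f(m) = -0.550044 < 0 → root in [5.557500, 6.355000]
Midpoint of [5.557500, 6.355000] = 5.956250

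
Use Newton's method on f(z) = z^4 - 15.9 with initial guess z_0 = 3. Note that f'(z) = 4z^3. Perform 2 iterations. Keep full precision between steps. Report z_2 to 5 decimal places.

2.08646

Newton update: z ← z − f(z)/f'(z).
z_0 = 3.000000: f = 65.100000, f' = 108.000000 → z_1 = 3.000000 - (65.100000)/(108.000000) = 2.397222
z_1 = 2.397222: f = 17.124266, f' = 55.104222 → z_2 = 2.397222 - (17.124266)/(55.104222) = 2.086461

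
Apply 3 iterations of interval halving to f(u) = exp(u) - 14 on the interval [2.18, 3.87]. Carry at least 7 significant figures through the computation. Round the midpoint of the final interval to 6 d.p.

f(2.180000) = -5.153694, f(3.870000) = 33.942386 (opposite signs)
step 1: m = 3.025000, f(m) = 6.594005 > 0 → root in [2.180000, 3.025000]
step 2: m = 2.602500, f(m) = -0.502561 < 0 → root in [2.602500, 3.025000]
step 3: m = 2.813750, f(m) = 2.672322 > 0 → root in [2.602500, 2.813750]
Midpoint of [2.602500, 2.813750] = 2.708125

2.708125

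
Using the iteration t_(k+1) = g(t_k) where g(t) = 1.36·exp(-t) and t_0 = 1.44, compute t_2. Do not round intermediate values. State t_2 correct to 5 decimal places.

0.98537

t_1 = g(1.440000) = 0.322222
t_2 = g(0.322222) = 0.985371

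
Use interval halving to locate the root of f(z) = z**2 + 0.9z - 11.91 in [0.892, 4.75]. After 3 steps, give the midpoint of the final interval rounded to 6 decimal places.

3.062125

f(0.892000) = -10.311536, f(4.750000) = 14.927500 (opposite signs)
step 1: m = 2.821000, f(m) = -1.413059 < 0 → root in [2.821000, 4.750000]
step 2: m = 3.785500, f(m) = 5.826960 > 0 → root in [2.821000, 3.785500]
step 3: m = 3.303250, f(m) = 1.974386 > 0 → root in [2.821000, 3.303250]
Midpoint of [2.821000, 3.303250] = 3.062125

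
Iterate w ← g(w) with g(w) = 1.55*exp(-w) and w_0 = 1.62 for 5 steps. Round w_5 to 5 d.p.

0.60281

w_1 = g(1.620000) = 0.306743
w_2 = g(0.306743) = 1.140552
w_3 = g(1.140552) = 0.495446
w_4 = g(0.495446) = 0.944413
w_5 = g(0.944413) = 0.602807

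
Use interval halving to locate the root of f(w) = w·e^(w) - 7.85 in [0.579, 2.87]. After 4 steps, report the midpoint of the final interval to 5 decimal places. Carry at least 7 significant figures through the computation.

1.65291

f(0.579000) = -6.816917, f(2.870000) = 42.768242 (opposite signs)
step 1: m = 1.724500, f(m) = 1.823954 > 0 → root in [0.579000, 1.724500]
step 2: m = 1.151750, f(m) = -4.206180 < 0 → root in [1.151750, 1.724500]
step 3: m = 1.438125, f(m) = -1.791482 < 0 → root in [1.438125, 1.724500]
step 4: m = 1.581312, f(m) = -0.162715 < 0 → root in [1.581312, 1.724500]
Midpoint of [1.581312, 1.724500] = 1.652906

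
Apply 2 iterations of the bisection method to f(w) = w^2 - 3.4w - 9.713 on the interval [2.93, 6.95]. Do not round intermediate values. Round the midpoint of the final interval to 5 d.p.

5.44250

f(2.930000) = -11.090100, f(6.950000) = 14.959500 (opposite signs)
step 1: m = 4.940000, f(m) = -2.105400 < 0 → root in [4.940000, 6.950000]
step 2: m = 5.945000, f(m) = 5.417025 > 0 → root in [4.940000, 5.945000]
Midpoint of [4.940000, 5.945000] = 5.442500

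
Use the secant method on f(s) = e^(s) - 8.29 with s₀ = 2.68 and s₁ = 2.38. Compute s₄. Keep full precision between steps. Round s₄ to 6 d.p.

f(s_0) = 6.295093, f(s_1) = 2.514903
s_2 = 2.380000 - (2.514903)·(2.380000 - 2.680000)/(2.514903 - (6.295093)) = 2.180415; f(s_2) = 0.559975
s_3 = 2.180415 - (0.559975)·(2.180415 - 2.380000)/(0.559975 - (2.514903)) = 2.123245; f(s_3) = 0.068215
s_4 = 2.123245 - (0.068215)·(2.123245 - 2.180415)/(0.068215 - (0.559975)) = 2.115315; f(s_4) = 0.002193

2.115315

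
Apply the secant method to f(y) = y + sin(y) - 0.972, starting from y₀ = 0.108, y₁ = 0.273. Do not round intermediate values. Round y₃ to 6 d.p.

f(y_0) = -0.756210, f(y_1) = -0.429378
y_2 = 0.273000 - (-0.429378)·(0.273000 - 0.108000)/(-0.429378 - (-0.756210)) = 0.489771; f(y_2) = -0.011806
y_3 = 0.489771 - (-0.011806)·(0.489771 - 0.273000)/(-0.011806 - (-0.429378)) = 0.495899; f(y_3) = -0.000278

0.495899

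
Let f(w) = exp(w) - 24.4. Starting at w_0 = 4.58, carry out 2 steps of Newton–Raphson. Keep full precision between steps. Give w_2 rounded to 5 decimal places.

3.35982

f'(w) = exp(w)
w_0 = 4.580000: f = 73.114394, f' = 97.514394 → w_1 = 4.580000 - (73.114394)/(97.514394) = 3.830219
w_1 = 3.830219: f = 21.672649, f' = 46.072649 → w_2 = 3.830219 - (21.672649)/(46.072649) = 3.359818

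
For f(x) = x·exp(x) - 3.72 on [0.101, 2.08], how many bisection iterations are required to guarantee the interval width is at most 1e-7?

Initial width b − a = 2.08 − 0.101 = 1.979000.
After n steps the width is (b−a)/2^n; need (b−a)/2^n ≤ 1e-7.
So n ≥ log₂(1.979000/1e-7) = log₂(19790000.0000) ≈ 24.2383.
Hence n = 25.

25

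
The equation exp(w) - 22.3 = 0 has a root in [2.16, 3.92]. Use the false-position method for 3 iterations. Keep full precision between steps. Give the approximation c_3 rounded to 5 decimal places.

3.05568

f(2.160000) = -13.628862, f(3.920000) = 28.100445
step 1: c = 2.734819, f(c) = -6.893046 < 0 → new bracket [2.734819, 3.920000]
step 2: c = 2.968277, f(c) = -2.841638 < 0 → new bracket [2.968277, 3.920000]
step 3: c = 3.055681, f(c) = -1.064367 < 0 → new bracket [3.055681, 3.920000]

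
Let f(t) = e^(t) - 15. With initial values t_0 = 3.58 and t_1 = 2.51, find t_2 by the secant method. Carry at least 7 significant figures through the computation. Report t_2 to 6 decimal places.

Secant update: t_(k+1) = t_k − f(t_k)·(t_k − t_(k-1))/(f(t_k) − f(t_(k-1))).
f(t_0) = 20.873541, f(t_1) = -2.695070
t_2 = 2.510000 - (-2.695070)·(2.510000 - 3.580000)/(-2.695070 - (20.873541)) = 2.632354; f(t_2) = -1.093526

2.632354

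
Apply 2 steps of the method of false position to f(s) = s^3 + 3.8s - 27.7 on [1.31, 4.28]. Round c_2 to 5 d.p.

f(1.310000) = -20.473909, f(4.280000) = 66.966752
step 1: c = 2.005415, f(c) = -12.014274 < 0 → new bracket [2.005415, 4.280000]
step 2: c = 2.351415, f(c) = -5.763285 < 0 → new bracket [2.351415, 4.280000]

2.35142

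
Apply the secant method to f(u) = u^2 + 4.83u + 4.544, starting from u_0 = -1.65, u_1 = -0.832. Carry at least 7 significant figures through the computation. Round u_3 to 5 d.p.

Secant update: u_(k+1) = u_k − f(u_k)·(u_k − u_(k-1))/(f(u_k) − f(u_(k-1))).
f(u_0) = -0.703000, f(u_1) = 1.217664
u_2 = -0.832000 - (1.217664)·(-0.832000 - -1.650000)/(1.217664 - (-0.703000)) = -1.350596; f(u_2) = -0.155270
u_3 = -1.350596 - (-0.155270)·(-1.350596 - -0.832000)/(-0.155270 - (1.217664)) = -1.291946; f(u_3) = -0.026976

-1.29195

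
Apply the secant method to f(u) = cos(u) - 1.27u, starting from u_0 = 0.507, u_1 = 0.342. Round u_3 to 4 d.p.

0.6336

f(u_0) = 0.230315, f(u_1) = 0.507746
u_2 = 0.342000 - (0.507746)·(0.342000 - 0.507000)/(0.507746 - (0.230315)) = 0.643978; f(u_2) = -0.018139
u_3 = 0.643978 - (-0.018139)·(0.643978 - 0.342000)/(-0.018139 - (0.507746)) = 0.633562; f(u_3) = 0.001299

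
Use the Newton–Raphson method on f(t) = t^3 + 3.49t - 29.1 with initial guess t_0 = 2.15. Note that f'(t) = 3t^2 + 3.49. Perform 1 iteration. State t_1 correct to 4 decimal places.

Newton update: t ← t − f(t)/f'(t).
t_0 = 2.150000: f = -11.658125, f' = 17.357500 → t_1 = 2.150000 - (-11.658125)/(17.357500) = 2.821648

2.8216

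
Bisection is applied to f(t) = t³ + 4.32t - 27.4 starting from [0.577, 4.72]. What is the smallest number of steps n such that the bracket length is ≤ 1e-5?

Initial width b − a = 4.72 − 0.577 = 4.143000.
After n steps the width is (b−a)/2^n; need (b−a)/2^n ≤ 1e-5.
So n ≥ log₂(4.143000/1e-5) = log₂(414300.0000) ≈ 18.6603.
Hence n = 19.

19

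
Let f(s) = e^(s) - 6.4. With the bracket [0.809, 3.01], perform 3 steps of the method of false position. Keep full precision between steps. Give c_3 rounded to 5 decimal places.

f(0.809000) = -4.154339, f(3.010000) = 13.887400
step 1: c = 1.315808, f(c) = -2.672238 < 0 → new bracket [1.315808, 3.010000]
step 2: c = 1.589201, f(c) = -1.500169 < 0 → new bracket [1.589201, 3.010000]
step 3: c = 1.727718, f(c) = -0.772205 < 0 → new bracket [1.727718, 3.010000]

1.72772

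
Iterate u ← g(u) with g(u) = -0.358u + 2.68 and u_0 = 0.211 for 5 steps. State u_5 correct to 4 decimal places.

u_1 = g(0.211000) = 2.604462
u_2 = g(2.604462) = 1.747603
u_3 = g(1.747603) = 2.054358
u_4 = g(2.054358) = 1.944540
u_5 = g(1.944540) = 1.983855

1.9839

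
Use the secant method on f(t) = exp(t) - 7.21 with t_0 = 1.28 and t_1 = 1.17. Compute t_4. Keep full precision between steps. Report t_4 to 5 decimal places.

f(t_0) = -3.613360, f(t_1) = -3.988007
t_2 = 1.170000 - (-3.988007)·(1.170000 - 1.280000)/(-3.988007 - (-3.613360)) = 2.340917; f(t_2) = 3.180765
t_3 = 2.340917 - (3.180765)·(2.340917 - 1.170000)/(3.180765 - (-3.988007)) = 1.821385; f(t_3) = -1.029591
t_4 = 1.821385 - (-1.029591)·(1.821385 - 2.340917)/(-1.029591 - (3.180765)) = 1.948430; f(t_4) = -0.192340

1.94843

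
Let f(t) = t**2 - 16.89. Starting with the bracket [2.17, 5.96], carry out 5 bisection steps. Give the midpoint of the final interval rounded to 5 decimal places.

f(2.170000) = -12.181100, f(5.960000) = 18.631600 (opposite signs)
step 1: m = 4.065000, f(m) = -0.365775 < 0 → root in [4.065000, 5.960000]
step 2: m = 5.012500, f(m) = 8.235156 > 0 → root in [4.065000, 5.012500]
step 3: m = 4.538750, f(m) = 3.710252 > 0 → root in [4.065000, 4.538750]
step 4: m = 4.301875, f(m) = 1.616129 > 0 → root in [4.065000, 4.301875]
step 5: m = 4.183437, f(m) = 0.611149 > 0 → root in [4.065000, 4.183437]
Midpoint of [4.065000, 4.183437] = 4.124219

4.12422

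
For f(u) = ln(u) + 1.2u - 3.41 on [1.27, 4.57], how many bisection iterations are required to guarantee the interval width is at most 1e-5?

19

Initial width b − a = 4.57 − 1.27 = 3.300000.
After n steps the width is (b−a)/2^n; need (b−a)/2^n ≤ 1e-5.
So n ≥ log₂(3.300000/1e-5) = log₂(330000.0000) ≈ 18.3321.
Hence n = 19.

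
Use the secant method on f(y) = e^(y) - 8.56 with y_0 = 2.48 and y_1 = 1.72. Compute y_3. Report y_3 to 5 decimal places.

2.16364

f(y_0) = 3.381264, f(y_1) = -2.975472
y_2 = 1.720000 - (-2.975472)·(1.720000 - 2.480000)/(-2.975472 - (3.381264)) = 2.075742; f(y_2) = -0.589541
y_3 = 2.075742 - (-0.589541)·(2.075742 - 1.720000)/(-0.589541 - (-2.975472)) = 2.163643; f(y_3) = 0.142781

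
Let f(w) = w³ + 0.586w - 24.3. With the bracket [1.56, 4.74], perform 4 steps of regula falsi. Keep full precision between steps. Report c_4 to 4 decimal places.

f(1.560000) = -19.589424, f(4.740000) = 84.974064
step 1: c = 2.155756, f(c) = -13.018311 < 0 → new bracket [2.155756, 4.740000]
step 2: c = 2.499074, f(c) = -7.227903 < 0 → new bracket [2.499074, 4.740000]
step 3: c = 2.674745, f(c) = -3.596784 < 0 → new bracket [2.674745, 4.740000]
step 4: c = 2.758613, f(c) = -1.690562 < 0 → new bracket [2.758613, 4.740000]

2.7586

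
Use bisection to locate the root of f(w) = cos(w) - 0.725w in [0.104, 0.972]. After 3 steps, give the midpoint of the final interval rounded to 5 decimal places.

f(0.104000) = 0.919197, f(0.972000) = -0.141051 (opposite signs)
step 1: m = 0.538000, f(m) = 0.468685 > 0 → root in [0.538000, 0.972000]
step 2: m = 0.755000, f(m) = 0.180897 > 0 → root in [0.755000, 0.972000]
step 3: m = 0.863500, f(m) = 0.023744 > 0 → root in [0.863500, 0.972000]
Midpoint of [0.863500, 0.972000] = 0.917750

0.91775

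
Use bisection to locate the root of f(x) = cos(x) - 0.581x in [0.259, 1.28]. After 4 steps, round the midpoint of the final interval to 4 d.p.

f(0.259000) = 0.816168, f(1.280000) = -0.456965 (opposite signs)
step 1: m = 0.769500, f(m) = 0.271179 > 0 → root in [0.769500, 1.280000]
step 2: m = 1.024750, f(m) = -0.076067 < 0 → root in [0.769500, 1.024750]
step 3: m = 0.897125, f(m) = 0.102630 > 0 → root in [0.897125, 1.024750]
step 4: m = 0.960938, f(m) = 0.014447 > 0 → root in [0.960938, 1.024750]
Midpoint of [0.960938, 1.024750] = 0.992844

0.9928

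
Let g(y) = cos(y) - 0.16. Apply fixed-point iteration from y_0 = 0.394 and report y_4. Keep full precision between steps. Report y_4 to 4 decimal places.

0.6138

y_1 = g(0.394000) = 0.763381
y_2 = g(0.763381) = 0.562503
y_3 = g(0.562503) = 0.685923
y_4 = g(0.685923) = 0.613835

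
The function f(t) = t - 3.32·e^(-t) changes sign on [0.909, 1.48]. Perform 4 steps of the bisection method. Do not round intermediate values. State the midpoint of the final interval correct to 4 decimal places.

1.1053

f(0.909000) = -0.428717, f(1.480000) = 0.724243 (opposite signs)
step 1: m = 1.194500, f(m) = 0.189020 > 0 → root in [0.909000, 1.194500]
step 2: m = 1.051750, f(m) = -0.108012 < 0 → root in [1.051750, 1.194500]
step 3: m = 1.123125, f(m) = 0.043256 > 0 → root in [1.051750, 1.123125]
step 4: m = 1.087438, f(m) = -0.031665 < 0 → root in [1.087438, 1.123125]
Midpoint of [1.087438, 1.123125] = 1.105281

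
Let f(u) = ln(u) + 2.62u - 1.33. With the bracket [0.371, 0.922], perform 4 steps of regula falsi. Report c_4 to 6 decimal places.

f(0.371000) = -1.349533, f(0.922000) = 1.004430
step 1: c = 0.686890, f(c) = 0.094070 > 0 → new bracket [0.371000, 0.686890]
step 2: c = 0.666305, f(c) = 0.009713 > 0 → new bracket [0.371000, 0.666305]
step 3: c = 0.664195, f(c) = 0.001012 > 0 → new bracket [0.371000, 0.664195]
step 4: c = 0.663975, f(c) = 0.000106 > 0 → new bracket [0.371000, 0.663975]

0.663975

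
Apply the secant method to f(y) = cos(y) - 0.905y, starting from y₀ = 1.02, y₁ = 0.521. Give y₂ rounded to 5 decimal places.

0.76927

f(y_0) = -0.399734, f(y_1) = 0.395817
y_2 = 0.521000 - (0.395817)·(0.521000 - 1.020000)/(0.395817 - (-0.399734)) = 0.769271; f(y_2) = 0.022227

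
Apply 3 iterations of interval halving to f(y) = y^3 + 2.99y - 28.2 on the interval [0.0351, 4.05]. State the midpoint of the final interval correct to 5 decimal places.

2.79534

f(0.035100) = -28.095008, f(4.050000) = 50.339625 (opposite signs)
step 1: m = 2.042550, f(m) = -13.571235 < 0 → root in [2.042550, 4.050000]
step 2: m = 3.046275, f(m) = 9.177159 > 0 → root in [2.042550, 3.046275]
step 3: m = 2.544412, f(m) = -4.119591 < 0 → root in [2.544412, 3.046275]
Midpoint of [2.544412, 3.046275] = 2.795344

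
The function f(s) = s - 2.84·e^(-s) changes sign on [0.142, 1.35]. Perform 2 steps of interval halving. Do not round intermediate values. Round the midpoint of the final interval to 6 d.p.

f(0.142000) = -2.322044, f(1.350000) = 0.613758 (opposite signs)
step 1: m = 0.746000, f(m) = -0.600898 < 0 → root in [0.746000, 1.350000]
step 2: m = 1.048000, f(m) = 0.052187 > 0 → root in [0.746000, 1.048000]
Midpoint of [0.746000, 1.048000] = 0.897000

0.897000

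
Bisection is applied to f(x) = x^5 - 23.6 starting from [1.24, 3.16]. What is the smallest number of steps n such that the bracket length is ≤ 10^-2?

8

Initial width b − a = 3.16 − 1.24 = 1.920000.
After n steps the width is (b−a)/2^n; need (b−a)/2^n ≤ 10^-2.
So n ≥ log₂(1.920000/10^-2) = log₂(192.0000) ≈ 7.5850.
Hence n = 8.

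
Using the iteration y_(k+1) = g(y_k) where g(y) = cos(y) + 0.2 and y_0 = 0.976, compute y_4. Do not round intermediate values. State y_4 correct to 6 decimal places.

y_1 = g(0.976000) = 0.760340
y_2 = g(0.760340) = 0.924602
y_3 = g(0.924602) = 0.802153
y_4 = g(0.802153) = 0.895161

0.895161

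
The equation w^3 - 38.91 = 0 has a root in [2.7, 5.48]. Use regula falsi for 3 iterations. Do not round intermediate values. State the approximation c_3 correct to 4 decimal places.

3.3270

f(2.700000) = -19.227000, f(5.480000) = 125.656592
step 1: c = 3.068924, f(c) = -10.005965 < 0 → new bracket [3.068924, 5.480000]
step 2: c = 3.246756, f(c) = -4.684562 < 0 → new bracket [3.246756, 5.480000]
step 3: c = 3.327021, f(c) = -2.082987 < 0 → new bracket [3.327021, 5.480000]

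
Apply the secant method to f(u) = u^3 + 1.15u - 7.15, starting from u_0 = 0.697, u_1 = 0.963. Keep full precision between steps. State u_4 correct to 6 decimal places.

1.622328

Secant update: u_(k+1) = u_k − f(u_k)·(u_k − u_(k-1))/(f(u_k) − f(u_(k-1))).
f(u_0) = -6.009841, f(u_1) = -5.149494
u_2 = 0.963000 - (-5.149494)·(0.963000 - 0.697000)/(-5.149494 - (-6.009841)) = 2.555107; f(u_2) = 12.469574
u_3 = 2.555107 - (12.469574)·(2.555107 - 0.963000)/(12.469574 - (-5.149494)) = 1.428322; f(u_3) = -2.593502
u_4 = 1.428322 - (-2.593502)·(1.428322 - 2.555107)/(-2.593502 - (12.469574)) = 1.622328; f(u_4) = -1.014442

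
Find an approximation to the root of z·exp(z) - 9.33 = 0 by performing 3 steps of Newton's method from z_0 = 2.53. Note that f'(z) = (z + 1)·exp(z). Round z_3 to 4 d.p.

1.7041

Newton update: z ← z − f(z)/f'(z).
z_0 = 2.530000: f = 22.430371, f' = 44.313877 → z_1 = 2.530000 - (22.430371)/(44.313877) = 2.023830
z_1 = 2.023830: f = 5.984824, f' = 22.882073 → z_2 = 2.023830 - (5.984824)/(22.882073) = 1.762279
z_2 = 1.762279: f = 0.936505, f' = 16.092204 → z_3 = 1.762279 - (0.936505)/(16.092204) = 1.704083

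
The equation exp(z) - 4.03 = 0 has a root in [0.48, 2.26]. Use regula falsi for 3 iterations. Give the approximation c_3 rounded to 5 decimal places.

False-position update: c = (a·f(b) − b·f(a))/(f(b) − f(a)); replace the endpoint whose sign matches f(c).
f(0.480000) = -2.413926, f(2.260000) = 5.553089
step 1: c = 1.019322, f(c) = -1.258684 < 0 → new bracket [1.019322, 2.260000]
step 2: c = 1.248575, f(c) = -0.544626 < 0 → new bracket [1.248575, 2.260000]
step 3: c = 1.338912, f(c) = -0.215109 < 0 → new bracket [1.338912, 2.260000]

1.33891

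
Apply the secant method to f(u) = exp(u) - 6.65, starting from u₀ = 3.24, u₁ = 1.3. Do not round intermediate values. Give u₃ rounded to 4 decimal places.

2.0096

Secant update: u_(k+1) = u_k − f(u_k)·(u_k − u_(k-1))/(f(u_k) − f(u_(k-1))).
f(u_0) = 18.883722, f(u_1) = -2.980703
u_2 = 1.300000 - (-2.980703)·(1.300000 - 3.240000)/(-2.980703 - (18.883722)) = 1.564474; f(u_2) = -1.869842
u_3 = 1.564474 - (-1.869842)·(1.564474 - 1.300000)/(-1.869842 - (-2.980703)) = 2.009645; f(u_3) = 0.810669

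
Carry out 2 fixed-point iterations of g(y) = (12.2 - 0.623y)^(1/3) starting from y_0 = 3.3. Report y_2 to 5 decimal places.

y_1 = g(3.300000) = 2.164734
y_2 = g(2.164734) = 2.213918

2.21392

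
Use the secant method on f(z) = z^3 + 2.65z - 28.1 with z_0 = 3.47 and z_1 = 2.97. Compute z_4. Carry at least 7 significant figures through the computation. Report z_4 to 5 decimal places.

2.75066

f(z_0) = 22.877423, f(z_1) = 5.968573
z_2 = 2.970000 - (5.968573)·(2.970000 - 3.470000)/(5.968573 - (22.877423)) = 2.793507; f(z_2) = 1.102443
z_3 = 2.793507 - (1.102443)·(2.793507 - 2.970000)/(1.102443 - (5.968573)) = 2.753522; f(z_3) = 0.073723
z_4 = 2.753522 - (0.073723)·(2.753522 - 2.793507)/(0.073723 - (1.102443)) = 2.750657; f(z_4) = 0.001019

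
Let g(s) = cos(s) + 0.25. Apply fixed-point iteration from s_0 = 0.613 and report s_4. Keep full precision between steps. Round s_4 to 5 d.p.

s_1 = g(0.613000) = 1.067926
s_2 = g(1.067926) = 0.731943
s_3 = g(0.731943) = 0.993877
s_4 = g(0.993877) = 0.795444

0.79544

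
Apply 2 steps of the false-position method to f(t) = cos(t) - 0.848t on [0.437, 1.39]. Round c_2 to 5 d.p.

0.80781

f(0.437000) = 0.535449, f(1.390000) = -0.998907
step 1: c = 0.769572, f(c) = 0.065612 > 0 → new bracket [0.769572, 1.390000]
step 2: c = 0.807812, f(c) = 0.006057 > 0 → new bracket [0.807812, 1.390000]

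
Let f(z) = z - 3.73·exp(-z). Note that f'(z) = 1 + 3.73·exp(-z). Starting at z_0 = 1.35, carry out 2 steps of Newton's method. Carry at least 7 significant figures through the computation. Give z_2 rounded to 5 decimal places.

z_0 = 1.350000: f = 0.383034, f' = 1.966966 → z_1 = 1.350000 - (0.383034)/(1.966966) = 1.155267
z_1 = 1.155267: f = -0.019585, f' = 2.174851 → z_2 = 1.155267 - (-0.019585)/(2.174851) = 1.164272

1.16427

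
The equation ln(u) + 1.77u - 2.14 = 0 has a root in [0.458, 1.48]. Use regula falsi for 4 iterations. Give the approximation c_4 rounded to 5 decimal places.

f(0.458000) = -2.110226, f(1.480000) = 0.871642
step 1: c = 1.181255, f(c) = 0.117399 > 0 → new bracket [0.458000, 1.181255]
step 2: c = 1.143139, f(c) = 0.017133 > 0 → new bracket [0.458000, 1.143139]
step 3: c = 1.137621, f(c) = 0.002528 > 0 → new bracket [0.458000, 1.137621]
step 4: c = 1.136808, f(c) = 0.000374 > 0 → new bracket [0.458000, 1.136808]

1.13681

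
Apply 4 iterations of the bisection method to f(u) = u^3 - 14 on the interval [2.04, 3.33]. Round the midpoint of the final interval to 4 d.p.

2.4028

f(2.040000) = -5.510336, f(3.330000) = 22.926037 (opposite signs)
step 1: m = 2.685000, f(m) = 5.356769 > 0 → root in [2.040000, 2.685000]
step 2: m = 2.362500, f(m) = -0.813928 < 0 → root in [2.362500, 2.685000]
step 3: m = 2.523750, f(m) = 2.074556 > 0 → root in [2.362500, 2.523750]
step 4: m = 2.443125, f(m) = 0.582671 > 0 → root in [2.362500, 2.443125]
Midpoint of [2.362500, 2.443125] = 2.402812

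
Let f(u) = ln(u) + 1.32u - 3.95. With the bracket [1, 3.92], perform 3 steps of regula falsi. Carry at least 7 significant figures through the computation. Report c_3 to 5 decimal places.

f(1.000000) = -2.630000, f(3.920000) = 2.590492
step 1: c = 2.471049, f(c) = 0.216428 > 0 → new bracket [1.000000, 2.471049]
step 2: c = 2.359198, f(c) = 0.022463 > 0 → new bracket [1.000000, 2.359198]
step 3: c = 2.347687, f(c) = 0.002378 > 0 → new bracket [1.000000, 2.347687]

2.34769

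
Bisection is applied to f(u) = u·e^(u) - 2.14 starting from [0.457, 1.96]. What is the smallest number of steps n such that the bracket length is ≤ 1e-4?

14

Initial width b − a = 1.96 − 0.457 = 1.503000.
After n steps the width is (b−a)/2^n; need (b−a)/2^n ≤ 1e-4.
So n ≥ log₂(1.503000/1e-4) = log₂(15030.0000) ≈ 13.8756.
Hence n = 14.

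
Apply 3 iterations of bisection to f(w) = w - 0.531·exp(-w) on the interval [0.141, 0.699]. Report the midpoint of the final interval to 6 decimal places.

f(0.141000) = -0.320168, f(0.699000) = 0.435049 (opposite signs)
step 1: m = 0.420000, f(m) = 0.071108 > 0 → root in [0.141000, 0.420000]
step 2: m = 0.280500, f(m) = -0.120621 < 0 → root in [0.280500, 0.420000]
step 3: m = 0.350250, f(m) = -0.023846 < 0 → root in [0.350250, 0.420000]
Midpoint of [0.350250, 0.420000] = 0.385125

0.385125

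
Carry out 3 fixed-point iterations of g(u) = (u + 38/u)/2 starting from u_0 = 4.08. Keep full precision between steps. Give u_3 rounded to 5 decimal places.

u_1 = g(4.080000) = 6.696863
u_2 = g(6.696863) = 6.185581
u_3 = g(6.185581) = 6.164450

6.16445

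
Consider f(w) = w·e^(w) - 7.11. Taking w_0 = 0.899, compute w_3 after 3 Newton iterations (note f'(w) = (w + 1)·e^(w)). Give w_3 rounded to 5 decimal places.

1.54011

Newton update: w ← w − f(w)/f'(w).
w_0 = 0.899000: f = -4.901027, f' = 4.666118 → w_1 = 0.899000 - (-4.901027)/(4.666118) = 1.949344
w_1 = 1.949344: f = 6.582336, f' = 20.716411 → w_2 = 1.949344 - (6.582336)/(20.716411) = 1.631608
w_2 = 1.631608: f = 1.230927, f' = 13.453017 → w_3 = 1.631608 - (1.230927)/(13.453017) = 1.540110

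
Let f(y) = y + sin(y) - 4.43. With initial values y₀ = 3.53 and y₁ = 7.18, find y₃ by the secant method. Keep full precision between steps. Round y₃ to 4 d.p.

f(y_0) = -1.278715, f(y_1) = 3.531343
y_2 = 7.180000 - (3.531343)·(7.180000 - 3.530000)/(3.531343 - (-1.278715)) = 4.500323; f(y_2) = -0.907275
y_3 = 4.500323 - (-0.907275)·(4.500323 - 7.180000)/(-0.907275 - (3.531343)) = 5.048062; f(y_3) = -0.326127

5.0481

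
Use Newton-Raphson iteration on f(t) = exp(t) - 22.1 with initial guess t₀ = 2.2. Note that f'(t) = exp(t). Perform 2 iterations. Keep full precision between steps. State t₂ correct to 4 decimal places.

Newton update: t ← t − f(t)/f'(t).
t_0 = 2.200000: f = -13.074987, f' = 9.025013 → t_1 = 2.200000 - (-13.074987)/(9.025013) = 3.648750
t_1 = 3.648750: f = 16.326595, f' = 38.426595 → t_2 = 3.648750 - (16.326595)/(38.426595) = 3.223872

3.2239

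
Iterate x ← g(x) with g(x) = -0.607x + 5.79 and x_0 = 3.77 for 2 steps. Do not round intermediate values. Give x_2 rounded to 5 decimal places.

x_1 = g(3.770000) = 3.501610
x_2 = g(3.501610) = 3.664523

3.66452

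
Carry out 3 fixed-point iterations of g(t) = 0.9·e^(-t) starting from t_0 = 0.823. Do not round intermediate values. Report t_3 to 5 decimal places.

t_1 = g(0.823000) = 0.395201
t_2 = g(0.395201) = 0.606190
t_3 = g(0.606190) = 0.490882

0.49088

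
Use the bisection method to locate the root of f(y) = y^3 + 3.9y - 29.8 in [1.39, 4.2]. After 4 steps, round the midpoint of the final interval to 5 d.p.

f(1.390000) = -21.693381, f(4.200000) = 60.668000 (opposite signs)
step 1: m = 2.795000, f(m) = 2.935110 > 0 → root in [1.390000, 2.795000]
step 2: m = 2.092500, f(m) = -12.477121 < 0 → root in [2.092500, 2.795000]
step 3: m = 2.443750, f(m) = -5.675510 < 0 → root in [2.443750, 2.795000]
step 4: m = 2.619375, f(m) = -1.612577 < 0 → root in [2.619375, 2.795000]
Midpoint of [2.619375, 2.795000] = 2.707187

2.70719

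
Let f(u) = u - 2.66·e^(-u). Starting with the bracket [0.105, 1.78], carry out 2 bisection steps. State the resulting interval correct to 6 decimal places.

[0.942500, 1.361250]

f(0.105000) = -2.289863, f(1.780000) = 1.331423 (opposite signs)
step 1: m = 0.942500, f(m) = -0.093976 < 0 → root in [0.942500, 1.780000]
step 2: m = 1.361250, f(m) = 0.679385 > 0 → root in [0.942500, 1.361250]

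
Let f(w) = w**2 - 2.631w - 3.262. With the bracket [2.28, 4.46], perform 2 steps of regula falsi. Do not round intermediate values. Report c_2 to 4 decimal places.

3.4997

False-position update: c = (a·f(b) − b·f(a))/(f(b) − f(a)); replace the endpoint whose sign matches f(c).
f(2.280000) = -4.062280, f(4.460000) = 4.895340
step 1: c = 3.268630, f(c) = -1.177824 < 0 → new bracket [3.268630, 4.460000]
step 2: c = 3.499683, f(c) = -0.221884 < 0 → new bracket [3.499683, 4.460000]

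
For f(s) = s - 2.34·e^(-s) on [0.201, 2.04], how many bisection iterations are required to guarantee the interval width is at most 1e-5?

Initial width b − a = 2.04 − 0.201 = 1.839000.
After n steps the width is (b−a)/2^n; need (b−a)/2^n ≤ 1e-5.
So n ≥ log₂(1.839000/1e-5) = log₂(183900.0000) ≈ 17.4886.
Hence n = 18.

18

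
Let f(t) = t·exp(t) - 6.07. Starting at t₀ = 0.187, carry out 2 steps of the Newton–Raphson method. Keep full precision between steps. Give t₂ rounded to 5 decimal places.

3.47681

Newton update: t ← t − f(t)/f'(t).
f'(t) = (t + 1)·exp(t)
t_0 = 0.187000: f = -5.844548, f' = 1.431080 → t_1 = 0.187000 - (-5.844548)/(1.431080) = 4.271013
t_1 = 4.271013: f = 299.709449, f' = 377.373575 → t_2 = 4.271013 - (299.709449)/(377.373575) = 3.476815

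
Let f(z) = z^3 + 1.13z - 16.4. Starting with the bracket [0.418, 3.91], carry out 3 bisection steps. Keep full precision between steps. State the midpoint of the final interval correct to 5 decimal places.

2.38225

f(0.418000) = -15.854625, f(3.910000) = 47.794771 (opposite signs)
step 1: m = 2.164000, f(m) = -3.820893 < 0 → root in [2.164000, 3.910000]
step 2: m = 3.037000, f(m) = 15.043182 > 0 → root in [2.164000, 3.037000]
step 3: m = 2.600500, f(m) = 4.124707 > 0 → root in [2.164000, 2.600500]
Midpoint of [2.164000, 2.600500] = 2.382250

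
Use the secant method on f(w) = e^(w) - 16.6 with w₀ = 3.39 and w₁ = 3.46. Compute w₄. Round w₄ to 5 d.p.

2.81272

f(w_0) = 13.065952, f(w_1) = 15.216977
w_2 = 3.460000 - (15.216977)·(3.460000 - 3.390000)/(15.216977 - (13.065952)) = 2.964799; f(w_2) = 2.790814
w_3 = 2.964799 - (2.790814)·(2.964799 - 3.460000)/(2.790814 - (15.216977)) = 2.853581; f(w_3) = 0.749809
w_4 = 2.853581 - (0.749809)·(2.853581 - 2.964799)/(0.749809 - (2.790814)) = 2.812723; f(w_4) = 0.055210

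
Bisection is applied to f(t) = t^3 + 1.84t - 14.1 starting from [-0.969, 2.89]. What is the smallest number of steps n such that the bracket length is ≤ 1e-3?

Initial width b − a = 2.89 − -0.969 = 3.859000.
After n steps the width is (b−a)/2^n; need (b−a)/2^n ≤ 1e-3.
So n ≥ log₂(3.859000/1e-3) = log₂(3859.0000) ≈ 11.9140.
Hence n = 12.

12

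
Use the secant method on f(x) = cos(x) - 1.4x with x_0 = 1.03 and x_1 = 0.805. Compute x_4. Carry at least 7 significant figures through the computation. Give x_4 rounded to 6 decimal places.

Secant update: x_(k+1) = x_k − f(x_k)·(x_k − x_(k-1))/(f(x_k) − f(x_(k-1))).
f(x_0) = -0.927181, f(x_1) = -0.433889
x_2 = 0.805000 - (-0.433889)·(0.805000 - 1.030000)/(-0.433889 - (-0.927181)) = 0.607095; f(x_2) = -0.028624
x_3 = 0.607095 - (-0.028624)·(0.607095 - 0.805000)/(-0.028624 - (-0.433889)) = 0.593117; f(x_3) = -0.001161
x_4 = 0.593117 - (-0.001161)·(0.593117 - 0.607095)/(-0.001161 - (-0.028624)) = 0.592526; f(x_4) = -0.000004

0.592526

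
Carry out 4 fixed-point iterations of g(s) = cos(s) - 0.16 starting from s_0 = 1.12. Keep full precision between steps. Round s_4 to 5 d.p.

0.70022

s_1 = g(1.120000) = 0.275682
s_2 = g(0.275682) = 0.802240
s_3 = g(0.802240) = 0.535098
s_4 = g(0.535098) = 0.700218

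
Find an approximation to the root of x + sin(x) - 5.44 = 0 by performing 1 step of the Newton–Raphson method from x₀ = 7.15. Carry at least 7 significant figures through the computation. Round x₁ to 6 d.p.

f'(x) = 1 + cos(x)
x_0 = 7.150000: f = 2.472271, f' = 1.647258 → x_1 = 7.150000 - (2.472271)/(1.647258) = 5.649160

5.649160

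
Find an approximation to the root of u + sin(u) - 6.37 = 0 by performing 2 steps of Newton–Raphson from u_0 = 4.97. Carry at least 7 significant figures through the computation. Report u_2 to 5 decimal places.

6.29735

f'(u) = 1 + cos(u)
u_0 = 4.970000: f = -2.367001, f' = 1.254771 → u_1 = 4.970000 - (-2.367001)/(1.254771) = 6.856401
u_1 = 6.856401: f = 1.028737, f' = 1.840161 → u_2 = 6.856401 - (1.028737)/(1.840161) = 6.297354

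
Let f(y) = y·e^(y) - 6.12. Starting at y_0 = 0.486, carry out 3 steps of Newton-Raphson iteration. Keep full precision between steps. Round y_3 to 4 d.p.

f'(y) = (y + 1)·e^(y)
y_0 = 0.486000: f = -5.329861, f' = 2.415939 → y_1 = 0.486000 - (-5.329861)/(2.415939) = 2.692124
y_1 = 2.692124: f = 33.623839, f' = 54.506842 → y_2 = 2.692124 - (33.623839)/(54.506842) = 2.075251
y_2 = 2.075251: f = 10.412571, f' = 24.499113 → y_3 = 2.075251 - (10.412571)/(24.499113) = 1.650232

1.6502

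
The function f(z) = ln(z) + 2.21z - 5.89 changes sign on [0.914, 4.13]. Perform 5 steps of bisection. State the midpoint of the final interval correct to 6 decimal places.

f(0.914000) = -3.959985, f(4.130000) = 4.655577 (opposite signs)
step 1: m = 2.522000, f(m) = 0.608672 > 0 → root in [0.914000, 2.522000]
step 2: m = 1.718000, f(m) = -1.552059 < 0 → root in [1.718000, 2.522000]
step 3: m = 2.120000, f(m) = -0.453384 < 0 → root in [2.120000, 2.522000]
step 4: m = 2.321000, f(m) = 0.081408 > 0 → root in [2.120000, 2.321000]
step 5: m = 2.220500, f(m) = -0.184963 < 0 → root in [2.220500, 2.321000]
Midpoint of [2.220500, 2.321000] = 2.270750

2.270750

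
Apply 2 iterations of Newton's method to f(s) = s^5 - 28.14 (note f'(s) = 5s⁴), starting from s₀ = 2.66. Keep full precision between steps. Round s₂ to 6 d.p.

2.015710

s_0 = 2.660000: f = 105.030547, f' = 250.320577 → s_1 = 2.660000 - (105.030547)/(250.320577) = 2.240416
s_1 = 2.240416: f = 28.307301, f' = 125.975053 → s_2 = 2.240416 - (28.307301)/(125.975053) = 2.015710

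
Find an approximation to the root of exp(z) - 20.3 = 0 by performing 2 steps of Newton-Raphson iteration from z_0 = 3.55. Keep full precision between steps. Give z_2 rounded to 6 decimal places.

f'(z) = exp(z)
z_0 = 3.550000: f = 14.513317, f' = 34.813317 → z_1 = 3.550000 - (14.513317)/(34.813317) = 3.133110
z_1 = 3.133110: f = 2.645233, f' = 22.945233 → z_2 = 3.133110 - (2.645233)/(22.945233) = 3.017826

3.017826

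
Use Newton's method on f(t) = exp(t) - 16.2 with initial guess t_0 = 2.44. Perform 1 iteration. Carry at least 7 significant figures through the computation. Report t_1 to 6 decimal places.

2.852006

f'(t) = exp(t)
t_0 = 2.440000: f = -4.726959, f' = 11.473041 → t_1 = 2.440000 - (-4.726959)/(11.473041) = 2.852006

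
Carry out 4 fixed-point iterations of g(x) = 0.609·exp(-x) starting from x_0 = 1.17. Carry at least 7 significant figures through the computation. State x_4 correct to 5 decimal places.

0.42156

x_1 = g(1.170000) = 0.189013
x_2 = g(0.189013) = 0.504115
x_3 = g(0.504115) = 0.367860
x_4 = g(0.367860) = 0.421558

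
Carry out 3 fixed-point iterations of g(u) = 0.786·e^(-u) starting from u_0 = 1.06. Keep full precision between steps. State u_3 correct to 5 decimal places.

u_1 = g(1.060000) = 0.272314
u_2 = g(0.272314) = 0.598629
u_3 = g(0.598629) = 0.431958

0.43196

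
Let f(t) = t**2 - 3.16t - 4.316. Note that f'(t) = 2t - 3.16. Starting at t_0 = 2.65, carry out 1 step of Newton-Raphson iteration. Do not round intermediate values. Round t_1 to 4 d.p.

t_0 = 2.650000: f = -5.667500, f' = 2.140000 → t_1 = 2.650000 - (-5.667500)/(2.140000) = 5.298364

5.2984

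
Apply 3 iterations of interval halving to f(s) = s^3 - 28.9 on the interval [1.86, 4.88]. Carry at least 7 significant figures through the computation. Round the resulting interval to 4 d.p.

f(1.860000) = -22.465144, f(4.880000) = 87.314272 (opposite signs)
step 1: m = 3.370000, f(m) = 9.372753 > 0 → root in [1.860000, 3.370000]
step 2: m = 2.615000, f(m) = -11.018042 < 0 → root in [2.615000, 3.370000]
step 3: m = 2.992500, f(m) = -2.101994 < 0 → root in [2.992500, 3.370000]

[2.9925, 3.3700]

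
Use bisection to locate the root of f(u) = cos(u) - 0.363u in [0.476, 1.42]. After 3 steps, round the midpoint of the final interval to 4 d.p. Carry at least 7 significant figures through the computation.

f(0.476000) = 0.716047, f(1.420000) = -0.365235 (opposite signs)
step 1: m = 0.948000, f(m) = 0.239185 > 0 → root in [0.948000, 1.420000]
step 2: m = 1.184000, f(m) = -0.052569 < 0 → root in [0.948000, 1.184000]
step 3: m = 1.066000, f(m) = 0.096671 > 0 → root in [1.066000, 1.184000]
Midpoint of [1.066000, 1.184000] = 1.125000

1.1250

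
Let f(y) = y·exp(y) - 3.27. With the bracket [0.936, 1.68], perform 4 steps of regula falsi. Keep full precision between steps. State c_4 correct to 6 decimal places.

1.091625

False-position update: c = (a·f(b) − b·f(a))/(f(b) − f(a)); replace the endpoint whose sign matches f(c).
f(0.936000) = -0.883423, f(1.680000) = 5.744134
step 1: c = 1.035172, f(c) = -0.355381 < 0 → new bracket [1.035172, 1.680000]
step 2: c = 1.072742, f(c) = -0.133963 < 0 → new bracket [1.072742, 1.680000]
step 3: c = 1.086581, f(c) = -0.049238 < 0 → new bracket [1.086581, 1.680000]
step 4: c = 1.091625, f(c) = -0.017928 < 0 → new bracket [1.091625, 1.680000]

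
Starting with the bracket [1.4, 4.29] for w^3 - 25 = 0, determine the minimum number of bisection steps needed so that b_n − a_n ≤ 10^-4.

Initial width b − a = 4.29 − 1.4 = 2.890000.
After n steps the width is (b−a)/2^n; need (b−a)/2^n ≤ 10^-4.
So n ≥ log₂(2.890000/10^-4) = log₂(28900.0000) ≈ 14.8188.
Hence n = 15.

15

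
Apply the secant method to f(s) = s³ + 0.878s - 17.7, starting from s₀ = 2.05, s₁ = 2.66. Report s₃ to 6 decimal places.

f(s_0) = -7.284975, f(s_1) = 3.456576
s_2 = 2.660000 - (3.456576)·(2.660000 - 2.050000)/(3.456576 - (-7.284975)) = 2.463705; f(s_2) = -0.582564
s_3 = 2.463705 - (-0.582564)·(2.463705 - 2.660000)/(-0.582564 - (3.456576)) = 2.492017; f(s_3) = -0.036219

2.492017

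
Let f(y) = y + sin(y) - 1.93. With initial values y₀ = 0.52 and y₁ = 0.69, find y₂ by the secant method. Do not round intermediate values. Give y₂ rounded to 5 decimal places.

f(y_0) = -0.913120, f(y_1) = -0.603463
y_2 = 0.690000 - (-0.603463)·(0.690000 - 0.520000)/(-0.603463 - (-0.913120)) = 1.021298; f(y_2) = -0.055916

1.02130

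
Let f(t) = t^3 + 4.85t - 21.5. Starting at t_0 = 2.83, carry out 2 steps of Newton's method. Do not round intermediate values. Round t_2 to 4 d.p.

2.2130

f'(t) = 3t^2 + 4.85
t_0 = 2.830000: f = 14.890687, f' = 28.876700 → t_1 = 2.830000 - (14.890687)/(28.876700) = 2.314336
t_1 = 2.314336: f = 2.120454, f' = 20.918447 → t_2 = 2.314336 - (2.120454)/(20.918447) = 2.212968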